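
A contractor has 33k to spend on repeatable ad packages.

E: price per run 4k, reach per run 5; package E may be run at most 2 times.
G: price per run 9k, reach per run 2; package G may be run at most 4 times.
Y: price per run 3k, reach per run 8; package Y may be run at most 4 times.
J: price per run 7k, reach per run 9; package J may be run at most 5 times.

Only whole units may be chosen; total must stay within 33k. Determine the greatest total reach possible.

Y has the best ratio (8/3); taking only Y gives at most 4×8 = 32 (stopped by the supply cap of 4).
Mixing does better — 4×Y and 3×J: price 33 ≤ 33, reach 4·8 + 3·9 = 59.

59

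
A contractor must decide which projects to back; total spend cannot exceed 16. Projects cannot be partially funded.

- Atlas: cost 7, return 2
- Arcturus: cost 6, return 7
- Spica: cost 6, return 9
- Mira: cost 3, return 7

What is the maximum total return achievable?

23

Spica + Mira: cost 6 + 3 = 9 ≤ 16, return 9 + 7 = 16.
Atlas + Spica + Mira: cost 7 + 6 + 3 = 16 ≤ 16, return 2 + 9 + 7 = 18.
Arcturus + Spica + Mira: cost 6 + 6 + 3 = 15 ≤ 16, return 7 + 9 + 7 = 23.
Best is Arcturus, Spica, and Mira with total return 23.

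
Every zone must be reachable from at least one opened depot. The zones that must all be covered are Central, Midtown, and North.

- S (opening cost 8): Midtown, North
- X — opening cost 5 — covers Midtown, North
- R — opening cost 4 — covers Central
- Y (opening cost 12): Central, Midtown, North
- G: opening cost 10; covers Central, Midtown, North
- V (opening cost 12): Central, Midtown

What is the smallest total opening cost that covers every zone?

Choose X and R: together they cover Central, Midtown, North — every zone.
Total opening cost: 5 + 4 = 9.
No cover costs less than 9.

9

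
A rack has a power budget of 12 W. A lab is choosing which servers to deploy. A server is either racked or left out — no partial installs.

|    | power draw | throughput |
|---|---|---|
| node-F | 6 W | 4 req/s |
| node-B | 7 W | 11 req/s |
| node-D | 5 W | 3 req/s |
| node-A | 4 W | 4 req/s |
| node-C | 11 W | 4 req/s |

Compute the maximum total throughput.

15

Treat it as a binary knapsack problem.
node-B + node-A: power draw 7 + 4 = 11 ≤ 12, throughput 11 + 4 = 15.
node-B + node-D: power draw 7 + 5 = 12 ≤ 12, throughput 11 + 3 = 14.
node-B: power draw 7 ≤ 12, throughput 11.
Best is node-B and node-A with total throughput 15.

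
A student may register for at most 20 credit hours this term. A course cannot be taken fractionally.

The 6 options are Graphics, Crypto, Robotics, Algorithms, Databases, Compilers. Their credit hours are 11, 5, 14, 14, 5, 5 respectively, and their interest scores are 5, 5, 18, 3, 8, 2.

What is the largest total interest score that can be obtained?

Allowing fractional choices, the relaxed optimum would be about 27.0, but courses are indivisible.
Crypto + Robotics: credit hours 5 + 14 = 19 ≤ 20, interest score 5 + 18 = 23.
Robotics + Compilers: credit hours 14 + 5 = 19 ≤ 20, interest score 18 + 2 = 20.
Robotics + Databases: credit hours 14 + 5 = 19 ≤ 20, interest score 18 + 8 = 26.
Best is Robotics and Databases with total interest score 26.

26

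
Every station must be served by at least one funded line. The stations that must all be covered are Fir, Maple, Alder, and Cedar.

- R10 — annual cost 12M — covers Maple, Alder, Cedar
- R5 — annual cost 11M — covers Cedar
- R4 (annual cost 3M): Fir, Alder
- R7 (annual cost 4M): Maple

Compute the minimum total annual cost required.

Choose R10 and R4: together they cover Fir, Maple, Alder, Cedar — every station.
Total annual cost: 12 + 3 = 15.

15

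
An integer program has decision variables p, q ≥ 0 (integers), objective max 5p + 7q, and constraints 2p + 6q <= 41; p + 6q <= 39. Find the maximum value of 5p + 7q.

Relaxing integrality, the LP optimum is 102.50 at (p,q) = (20.5, 0), which is not an integer point.
(p,q)=(20,0): 2·20+6·0=40≤41, 1·20+6·0=20≤39, objective 100.
(p,q)=(19,0): 2·19+6·0=38≤41, 1·19+6·0=19≤39, objective 95.
The best lattice point is (20,0), giving 100.

100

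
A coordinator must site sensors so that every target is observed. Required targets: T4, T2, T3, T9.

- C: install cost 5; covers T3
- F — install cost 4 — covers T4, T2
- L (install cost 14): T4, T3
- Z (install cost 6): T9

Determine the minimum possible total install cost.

This is a weighted set-cover instance.
Choose C, F, and Z: together they cover T4, T2, T3, T9 — every target.
Total install cost: 5 + 4 + 6 = 15.
No cover costs less than 15.

15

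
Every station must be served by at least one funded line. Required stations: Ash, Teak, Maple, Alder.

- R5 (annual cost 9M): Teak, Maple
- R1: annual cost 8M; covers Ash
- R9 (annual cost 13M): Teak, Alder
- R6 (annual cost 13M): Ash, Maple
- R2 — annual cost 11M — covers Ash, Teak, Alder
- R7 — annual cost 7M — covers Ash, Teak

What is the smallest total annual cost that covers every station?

20

The greedy cost-per-new-station heuristic would pick R7, R5, and R2 for 27, but a cheaper cover exists.
Choose R5 and R2: together they cover Ash, Teak, Maple, Alder — every station.
Total annual cost: 9 + 11 = 20.
No cover costs less than 20.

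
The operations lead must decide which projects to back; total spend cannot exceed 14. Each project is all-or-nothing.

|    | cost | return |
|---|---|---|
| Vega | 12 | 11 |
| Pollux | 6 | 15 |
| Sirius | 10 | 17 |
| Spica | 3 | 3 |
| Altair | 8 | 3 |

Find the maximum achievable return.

Pollux + Spica: cost 6 + 3 = 9 ≤ 14, return 15 + 3 = 18.
Pollux + Altair: cost 6 + 8 = 14 ≤ 14, return 15 + 3 = 18.
Sirius + Spica: cost 10 + 3 = 13 ≤ 14, return 17 + 3 = 20.
Best is Sirius and Spica with total return 20.

20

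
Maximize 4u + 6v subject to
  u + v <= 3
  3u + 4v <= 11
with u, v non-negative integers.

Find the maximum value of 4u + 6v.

(u,v)=(1,2): 1·1+1·2=3≤3, 3·1+4·2=11≤11, objective 16.
(u,v)=(2,1): 1·2+1·1=3≤3, 3·2+4·1=10≤11, objective 14.
The best lattice point is (1,2), giving 16.

16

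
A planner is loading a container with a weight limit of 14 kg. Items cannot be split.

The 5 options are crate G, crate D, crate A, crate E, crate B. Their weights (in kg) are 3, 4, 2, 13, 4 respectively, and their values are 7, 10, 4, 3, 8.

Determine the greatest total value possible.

crate G + crate D + crate B: weight 3 + 4 + 4 = 11 ≤ 14, value 7 + 10 + 8 = 25.
crate G + crate D + crate A + crate B: weight 3 + 4 + 2 + 4 = 13 ≤ 14, value 7 + 10 + 4 + 8 = 29.
Best is crate G, crate D, crate A, and crate B with total value 29.

29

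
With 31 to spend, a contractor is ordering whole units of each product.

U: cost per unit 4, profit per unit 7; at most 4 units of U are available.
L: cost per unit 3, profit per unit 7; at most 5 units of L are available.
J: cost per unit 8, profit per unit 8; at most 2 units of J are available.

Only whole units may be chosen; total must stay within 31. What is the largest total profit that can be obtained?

63

This is a bounded integer knapsack.
Take 4×U and 5×L: cost 31 ≤ 31, profit 4·7 + 5·7 = 63.
L has the best ratio (7/3) and is taken to its limit of 5; remaining capacity is filled optimally with the others.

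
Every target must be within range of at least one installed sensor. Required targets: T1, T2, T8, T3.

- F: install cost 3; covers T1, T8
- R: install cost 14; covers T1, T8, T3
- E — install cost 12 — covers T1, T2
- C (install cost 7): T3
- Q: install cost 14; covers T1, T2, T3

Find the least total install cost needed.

17

The greedy cost-per-new-target heuristic would pick F, C, and E for 22, but a cheaper cover exists.
Choose F and Q: together they cover T1, T2, T8, T3 — every target.
Total install cost: 3 + 14 = 17.
No cover costs less than 17.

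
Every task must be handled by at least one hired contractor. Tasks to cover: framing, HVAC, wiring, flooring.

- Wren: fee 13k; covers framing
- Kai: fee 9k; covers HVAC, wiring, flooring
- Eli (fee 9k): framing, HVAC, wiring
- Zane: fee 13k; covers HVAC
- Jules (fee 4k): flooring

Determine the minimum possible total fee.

13

This is a weighted set-cover instance.
The greedy cost-per-new-task heuristic would pick Kai and Eli for 18, but a cheaper cover exists.
Choose Eli and Jules: together they cover framing, HVAC, wiring, flooring — every task.
Total fee: 9 + 4 = 13.
No cover costs less than 13.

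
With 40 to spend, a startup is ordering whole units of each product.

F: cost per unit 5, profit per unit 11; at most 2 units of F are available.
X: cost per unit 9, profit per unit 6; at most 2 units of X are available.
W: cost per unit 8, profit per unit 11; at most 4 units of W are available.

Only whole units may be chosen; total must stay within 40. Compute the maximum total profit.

55

F has the best ratio (11/5); taking only F gives at most 2×11 = 22 (stopped by the supply cap of 2).
Mixing does better — 1×F and 4×W: cost 37 ≤ 40, profit 1·11 + 4·11 = 55.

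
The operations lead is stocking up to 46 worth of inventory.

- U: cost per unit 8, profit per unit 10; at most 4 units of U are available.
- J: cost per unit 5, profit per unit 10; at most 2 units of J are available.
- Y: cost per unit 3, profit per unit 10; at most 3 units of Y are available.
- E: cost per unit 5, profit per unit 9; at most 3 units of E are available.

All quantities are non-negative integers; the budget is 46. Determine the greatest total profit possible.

Take 2×U, 2×J, 3×Y, and 2×E: cost 45 ≤ 46, profit 2·10 + 2·10 + 3·10 + 2·9 = 88.
Y has the best ratio (10/3) and is taken to its limit of 3; remaining capacity is filled optimally with the others.

88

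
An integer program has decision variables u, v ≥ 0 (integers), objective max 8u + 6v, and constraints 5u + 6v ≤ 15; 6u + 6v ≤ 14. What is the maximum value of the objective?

Relaxing integrality, the LP optimum is 18.67 at (u,v) = (2.33, 0), which is not an integer point.
(u,v)=(2,0): 5·2+6·0=10≤15, 6·2+6·0=12≤14, objective 16.
(u,v)=(1,1): 5·1+6·1=11≤15, 6·1+6·1=12≤14, objective 14.
(u,v)=(1,0): 5·1+6·0=5≤15, 6·1+6·0=6≤14, objective 8.
No feasible integer point exceeds 16.

16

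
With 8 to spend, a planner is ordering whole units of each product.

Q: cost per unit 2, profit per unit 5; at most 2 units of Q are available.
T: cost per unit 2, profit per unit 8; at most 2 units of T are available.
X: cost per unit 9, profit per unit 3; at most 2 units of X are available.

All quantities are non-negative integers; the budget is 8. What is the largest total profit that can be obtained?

Take 2×Q and 2×T: cost 8 ≤ 8, profit 2·5 + 2·8 = 26.
T has the best ratio (8/2) and is taken to its limit of 2; remaining capacity is filled optimally with the others.

26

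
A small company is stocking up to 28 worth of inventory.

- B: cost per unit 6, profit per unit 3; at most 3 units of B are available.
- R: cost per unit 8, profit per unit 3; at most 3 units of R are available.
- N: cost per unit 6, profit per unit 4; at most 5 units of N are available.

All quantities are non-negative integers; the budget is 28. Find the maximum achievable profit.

1×R and 3×N: cost 26 ≤ 28, profit 1·3 + 3·4 = 15.
4×N: cost 24 ≤ 28, profit 4·4 = 16.
Best is 16.

16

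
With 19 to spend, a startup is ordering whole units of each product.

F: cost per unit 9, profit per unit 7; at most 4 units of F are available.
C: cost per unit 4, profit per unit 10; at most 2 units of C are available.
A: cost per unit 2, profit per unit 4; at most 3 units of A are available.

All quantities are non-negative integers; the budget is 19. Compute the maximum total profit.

C has the best ratio (10/4); taking only C gives at most 2×10 = 20 (stopped by the supply cap of 2).
Mixing does better — 2×C and 3×A: cost 14 ≤ 19, profit 2·10 + 3·4 = 32.

32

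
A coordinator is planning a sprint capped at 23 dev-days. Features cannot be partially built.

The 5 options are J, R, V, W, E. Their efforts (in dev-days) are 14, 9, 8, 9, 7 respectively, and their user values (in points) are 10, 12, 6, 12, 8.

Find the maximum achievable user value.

Allowing fractional choices, the relaxed optimum would be about 29.7, but features are indivisible.
J + W: effort 14 + 9 = 23 ≤ 23, user value 10 + 12 = 22.
R + W: effort 9 + 9 = 18 ≤ 23, user value 12 + 12 = 24.
J + R: effort 14 + 9 = 23 ≤ 23, user value 10 + 12 = 22.
Best is R and W with total user value 24.

24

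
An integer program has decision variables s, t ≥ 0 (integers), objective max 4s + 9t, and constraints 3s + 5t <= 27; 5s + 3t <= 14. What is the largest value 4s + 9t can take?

The continuous relaxation peaks at (0, 4.67) with value 42.00; rounding to a feasible lattice point costs some objective.
(s,t)=(0,4): 3·0+5·4=20≤27, 5·0+3·4=12≤14, objective 36.
(s,t)=(1,3): 3·1+5·3=18≤27, 5·1+3·3=14≤14, objective 31.
(s,t)=(0,3): 3·0+5·3=15≤27, 5·0+3·3=9≤14, objective 27.
Maximum is 36 at (s,t)=(0,4).

36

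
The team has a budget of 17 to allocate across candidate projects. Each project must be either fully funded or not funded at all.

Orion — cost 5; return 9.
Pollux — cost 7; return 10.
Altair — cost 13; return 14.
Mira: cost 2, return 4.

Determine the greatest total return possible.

23

Take Orion, Pollux, and Mira: cost 5 + 7 + 2 = 14 ≤ 17, return 9 + 10 + 4 = 23.
No other feasible combination does better.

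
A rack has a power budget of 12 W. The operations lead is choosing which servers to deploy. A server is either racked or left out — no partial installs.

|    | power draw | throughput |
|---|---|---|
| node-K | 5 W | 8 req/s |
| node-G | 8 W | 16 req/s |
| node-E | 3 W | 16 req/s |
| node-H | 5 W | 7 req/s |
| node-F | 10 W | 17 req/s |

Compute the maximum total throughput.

node-K + node-E: power draw 5 + 3 = 8 ≤ 12, throughput 8 + 16 = 24.
node-G + node-E: power draw 8 + 3 = 11 ≤ 12, throughput 16 + 16 = 32.
Best is node-G and node-E with total throughput 32.

32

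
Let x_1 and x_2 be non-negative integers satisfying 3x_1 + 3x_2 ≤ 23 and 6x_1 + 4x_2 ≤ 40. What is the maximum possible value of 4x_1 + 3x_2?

(x_1,x_2)=(6,1): 3·6+3·1=21≤23, 6·6+4·1=40≤40, objective 27.
(x_1,x_2)=(5,2): 3·5+3·2=21≤23, 6·5+4·2=38≤40, objective 26.
(x_1,x_2)=(4,3): 3·4+3·3=21≤23, 6·4+4·3=36≤40, objective 25.
(x_1,x_2)=(3,4): 3·3+3·4=21≤23, 6·3+4·4=34≤40, objective 24.
The best lattice point is (6,1), giving 27.

27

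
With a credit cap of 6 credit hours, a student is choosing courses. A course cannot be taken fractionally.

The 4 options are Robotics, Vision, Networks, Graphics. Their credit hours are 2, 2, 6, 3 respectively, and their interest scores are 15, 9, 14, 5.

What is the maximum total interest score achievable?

Robotics + Vision: credit hours 2 + 2 = 4 ≤ 6, interest score 15 + 9 = 24.
Robotics + Graphics: credit hours 2 + 3 = 5 ≤ 6, interest score 15 + 5 = 20.
Best is Robotics and Vision with total interest score 24.

24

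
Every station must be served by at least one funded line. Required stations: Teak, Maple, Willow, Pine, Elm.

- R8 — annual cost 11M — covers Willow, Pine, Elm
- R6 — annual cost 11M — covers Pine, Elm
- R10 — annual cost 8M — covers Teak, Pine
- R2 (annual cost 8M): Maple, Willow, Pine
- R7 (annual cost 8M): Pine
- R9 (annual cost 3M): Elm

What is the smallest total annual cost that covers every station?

Choose R10, R2, and R9: together they cover Teak, Maple, Willow, Pine, Elm — every station.
Total annual cost: 8 + 8 + 3 = 19.

19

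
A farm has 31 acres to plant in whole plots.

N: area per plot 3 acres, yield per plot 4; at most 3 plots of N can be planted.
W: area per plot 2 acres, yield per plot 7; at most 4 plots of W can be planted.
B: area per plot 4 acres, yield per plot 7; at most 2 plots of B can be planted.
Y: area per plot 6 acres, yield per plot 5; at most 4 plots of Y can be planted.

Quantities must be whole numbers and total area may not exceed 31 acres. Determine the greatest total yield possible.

59

1×N, 4×W, 2×B, and 2×Y: area 31 ≤ 31, yield 1·4 + 4·7 + 2·7 + 2·5 = 56.
3×N, 4×W, 2×B, and 1×Y: area 31 ≤ 31, yield 3·4 + 4·7 + 2·7 + 1·5 = 59.
Best is 59.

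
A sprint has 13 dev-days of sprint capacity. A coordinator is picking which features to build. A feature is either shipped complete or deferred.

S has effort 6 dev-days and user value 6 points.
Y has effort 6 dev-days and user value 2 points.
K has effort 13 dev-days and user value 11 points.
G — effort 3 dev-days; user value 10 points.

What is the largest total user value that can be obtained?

16

Take S and G: effort 6 + 3 = 9 ≤ 13, user value 6 + 10 = 16.
No other feasible combination does better.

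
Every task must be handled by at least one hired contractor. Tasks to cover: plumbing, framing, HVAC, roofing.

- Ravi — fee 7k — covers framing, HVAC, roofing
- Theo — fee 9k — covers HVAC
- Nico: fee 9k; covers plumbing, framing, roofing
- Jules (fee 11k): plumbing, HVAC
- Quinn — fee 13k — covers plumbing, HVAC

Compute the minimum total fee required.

This is an integer covering problem.
Choose Ravi and Nico: together they cover plumbing, framing, HVAC, roofing — every task.
Total fee: 7 + 9 = 16.
No cover costs less than 16.

16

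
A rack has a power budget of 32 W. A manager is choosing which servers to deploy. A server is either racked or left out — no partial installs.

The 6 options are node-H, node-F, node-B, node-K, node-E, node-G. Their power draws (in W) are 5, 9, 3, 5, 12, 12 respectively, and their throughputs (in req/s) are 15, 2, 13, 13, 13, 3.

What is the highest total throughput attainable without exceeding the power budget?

Allowing fractional choices, the relaxed optimum would be about 55.8, but servers are indivisible.
node-H + node-B + node-K + node-E: power draw 5 + 3 + 5 + 12 = 25 ≤ 32, throughput 15 + 13 + 13 + 13 = 54.
node-H + node-B + node-K + node-G: power draw 5 + 3 + 5 + 12 = 25 ≤ 32, throughput 15 + 13 + 13 + 3 = 44.
Best is node-H, node-B, node-K, and node-E with total throughput 54.

54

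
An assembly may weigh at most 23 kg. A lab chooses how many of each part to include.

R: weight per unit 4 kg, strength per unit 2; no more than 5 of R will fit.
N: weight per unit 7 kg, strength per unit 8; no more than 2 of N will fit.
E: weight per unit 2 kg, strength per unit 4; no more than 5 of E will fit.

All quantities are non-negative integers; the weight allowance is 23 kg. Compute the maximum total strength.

32

E has the best ratio (4/2); taking only E gives at most 5×4 = 20 (stopped by the supply cap of 5).
Mixing does better — 2×N and 4×E: weight 22 ≤ 23, strength 2·8 + 4·4 = 32.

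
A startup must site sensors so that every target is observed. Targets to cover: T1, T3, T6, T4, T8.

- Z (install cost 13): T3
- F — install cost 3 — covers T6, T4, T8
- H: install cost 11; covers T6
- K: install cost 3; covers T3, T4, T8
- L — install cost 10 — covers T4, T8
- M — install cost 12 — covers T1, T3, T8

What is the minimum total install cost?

This is a weighted set-cover instance.
The greedy cost-per-new-target heuristic would pick F, K, and M for 18, but a cheaper cover exists.
Choose F and M: together they cover T1, T3, T6, T4, T8 — every target.
Total install cost: 3 + 12 = 15.
No cover costs less than 15.

15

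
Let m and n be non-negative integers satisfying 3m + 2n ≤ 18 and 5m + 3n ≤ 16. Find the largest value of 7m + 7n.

Relaxing integrality, the LP optimum is 37.33 at (m,n) = (0, 5.33), which is not an integer point.
(m,n)=(0,5): 3·0+2·5=10≤18, 5·0+3·5=15≤16, objective 35.
(m,n)=(0,4): 3·0+2·4=8≤18, 5·0+3·4=12≤16, objective 28.
The best lattice point is (0,5), giving 35.

35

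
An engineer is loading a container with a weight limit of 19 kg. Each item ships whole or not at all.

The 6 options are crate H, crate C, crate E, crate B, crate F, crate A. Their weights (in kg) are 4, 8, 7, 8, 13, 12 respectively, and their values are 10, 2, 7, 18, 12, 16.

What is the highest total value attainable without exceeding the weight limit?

35

Allowing fractional choices, the relaxed optimum would be about 37.3, but items are indivisible.
crate H + crate B: weight 4 + 8 = 12 ≤ 19, value 10 + 18 = 28.
crate H + crate A: weight 4 + 12 = 16 ≤ 19, value 10 + 16 = 26.
crate H + crate E + crate B: weight 4 + 7 + 8 = 19 ≤ 19, value 10 + 7 + 18 = 35.
Best is crate H, crate E, and crate B with total value 35.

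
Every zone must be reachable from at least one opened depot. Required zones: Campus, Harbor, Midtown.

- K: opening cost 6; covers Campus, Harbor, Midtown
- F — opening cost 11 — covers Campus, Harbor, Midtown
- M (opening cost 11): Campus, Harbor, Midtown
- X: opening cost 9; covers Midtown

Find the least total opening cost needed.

K alone covers Campus, Harbor, Midtown — every zone.
Total opening cost: 6.

6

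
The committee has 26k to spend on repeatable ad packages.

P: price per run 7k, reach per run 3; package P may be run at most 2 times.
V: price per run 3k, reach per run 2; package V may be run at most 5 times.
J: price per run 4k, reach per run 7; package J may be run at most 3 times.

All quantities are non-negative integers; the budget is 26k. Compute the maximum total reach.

29

This is a bounded integer knapsack.
Take 4×V and 3×J: price 24 ≤ 26, reach 4·2 + 3·7 = 29.
J has the best ratio (7/4) and is taken to its limit of 3; remaining capacity is filled optimally with the others.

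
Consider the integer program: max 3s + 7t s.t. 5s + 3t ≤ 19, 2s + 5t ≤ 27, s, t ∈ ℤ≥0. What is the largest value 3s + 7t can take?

(s,t)=(0,5) is feasible, giving 35.
(s,t)=(1,4) is feasible, giving 31.
(s,t)=(0,4) is feasible, giving 28.
The best lattice point is (0,5), giving 35.

35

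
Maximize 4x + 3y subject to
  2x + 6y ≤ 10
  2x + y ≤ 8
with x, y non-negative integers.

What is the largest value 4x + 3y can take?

16

Relaxing integrality, the LP optimum is 16.40 at (x,y) = (3.8, 0.4), which is not an integer point.
(x,y)=(4,0): 2·4+6·0=8≤10, 2·4+1·0=8≤8, objective 16.
(x,y)=(3,0): 2·3+6·0=6≤10, 2·3+1·0=6≤8, objective 12.
(x,y)=(2,1): 2·2+6·1=10≤10, 2·2+1·1=5≤8, objective 11.
The best lattice point is (4,0), giving 16.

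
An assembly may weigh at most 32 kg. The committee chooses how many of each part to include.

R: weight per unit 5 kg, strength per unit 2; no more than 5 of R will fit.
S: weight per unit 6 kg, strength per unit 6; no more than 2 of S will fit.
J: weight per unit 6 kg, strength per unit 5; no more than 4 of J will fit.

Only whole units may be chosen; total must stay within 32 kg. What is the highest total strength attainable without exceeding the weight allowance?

27

S has the best ratio (6/6); taking only S gives at most 2×6 = 12 (stopped by the supply cap of 2).
Mixing does better — 2×S and 3×J: weight 30 ≤ 32, strength 2·6 + 3·5 = 27.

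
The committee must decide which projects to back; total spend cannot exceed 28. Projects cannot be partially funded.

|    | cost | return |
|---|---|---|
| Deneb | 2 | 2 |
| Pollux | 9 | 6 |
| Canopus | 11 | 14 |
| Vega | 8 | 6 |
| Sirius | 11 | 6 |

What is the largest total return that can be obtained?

26

Allowing fractional choices, the relaxed optimum would be about 26.7, but projects are indivisible.
Deneb + Canopus + Vega: cost 2 + 11 + 8 = 21 ≤ 28, return 2 + 14 + 6 = 22.
Pollux + Canopus + Vega: cost 9 + 11 + 8 = 28 ≤ 28, return 6 + 14 + 6 = 26.
Best is Pollux, Canopus, and Vega with total return 26.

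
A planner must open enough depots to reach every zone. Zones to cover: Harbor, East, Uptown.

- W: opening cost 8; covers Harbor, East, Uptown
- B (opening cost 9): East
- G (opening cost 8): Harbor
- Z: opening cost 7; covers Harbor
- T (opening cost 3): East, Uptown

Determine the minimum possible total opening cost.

The greedy cost-per-new-zone heuristic would pick T and Z for 10, but a cheaper cover exists.
W alone covers Harbor, East, Uptown — every zone.
Total opening cost: 8.
No cover costs less than 8.

8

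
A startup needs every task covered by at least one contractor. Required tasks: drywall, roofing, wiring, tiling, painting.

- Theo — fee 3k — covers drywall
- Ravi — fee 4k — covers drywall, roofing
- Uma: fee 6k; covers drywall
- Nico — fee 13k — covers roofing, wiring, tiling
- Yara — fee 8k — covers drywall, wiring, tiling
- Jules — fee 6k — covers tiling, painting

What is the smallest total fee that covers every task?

Choose Ravi, Yara, and Jules: together they cover drywall, roofing, wiring, tiling, painting — every task.
Total fee: 4 + 8 + 6 = 18.
No cover costs less than 18.

18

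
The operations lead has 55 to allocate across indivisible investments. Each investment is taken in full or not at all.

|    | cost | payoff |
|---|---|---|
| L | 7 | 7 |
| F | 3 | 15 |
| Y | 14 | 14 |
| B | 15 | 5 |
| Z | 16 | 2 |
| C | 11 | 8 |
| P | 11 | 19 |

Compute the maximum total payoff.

63

Allowing fractional choices, the relaxed optimum would be about 66.0, but investments are indivisible.
L + F + Y + C + P: cost 7 + 3 + 14 + 11 + 11 = 46 ≤ 55, payoff 7 + 15 + 14 + 8 + 19 = 63.
F + Y + B + C + P: cost 3 + 14 + 15 + 11 + 11 = 54 ≤ 55, payoff 15 + 14 + 5 + 8 + 19 = 61.
Best is L, F, Y, C, and P with total payoff 63.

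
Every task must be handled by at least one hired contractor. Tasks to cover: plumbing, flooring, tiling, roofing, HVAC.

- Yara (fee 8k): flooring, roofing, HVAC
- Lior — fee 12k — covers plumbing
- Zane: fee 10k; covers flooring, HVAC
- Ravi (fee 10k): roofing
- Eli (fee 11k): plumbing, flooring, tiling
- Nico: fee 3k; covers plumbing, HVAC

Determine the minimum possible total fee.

Choose Yara and Eli: together they cover plumbing, flooring, tiling, roofing, HVAC — every task.
Total fee: 8 + 11 = 19.

19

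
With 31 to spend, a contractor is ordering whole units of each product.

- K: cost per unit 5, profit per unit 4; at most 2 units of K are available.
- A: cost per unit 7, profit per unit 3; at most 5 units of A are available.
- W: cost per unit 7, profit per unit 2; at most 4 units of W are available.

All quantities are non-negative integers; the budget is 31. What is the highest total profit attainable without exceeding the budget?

Take 2×K and 3×A: cost 31 ≤ 31, profit 2·4 + 3·3 = 17.
K has the best ratio (4/5) and is taken to its limit of 2; remaining capacity is filled optimally with the others.

17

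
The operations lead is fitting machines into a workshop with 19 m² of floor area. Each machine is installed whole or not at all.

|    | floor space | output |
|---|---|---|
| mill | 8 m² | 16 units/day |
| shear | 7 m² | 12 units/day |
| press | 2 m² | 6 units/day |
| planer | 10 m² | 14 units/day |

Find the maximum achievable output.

34

Take mill, shear, and press: floor space 8 + 7 + 2 = 17 ≤ 19, output 16 + 12 + 6 = 34.
No other feasible combination does better.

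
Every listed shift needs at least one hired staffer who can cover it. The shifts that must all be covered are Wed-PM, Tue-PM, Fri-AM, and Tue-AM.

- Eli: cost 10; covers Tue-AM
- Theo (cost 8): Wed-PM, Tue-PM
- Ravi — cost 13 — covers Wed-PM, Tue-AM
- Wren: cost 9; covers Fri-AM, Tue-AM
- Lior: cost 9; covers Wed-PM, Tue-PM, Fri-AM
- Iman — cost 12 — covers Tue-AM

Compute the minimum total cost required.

This is an integer covering problem.
The greedy cost-per-new-shift heuristic would pick Lior and Wren for 18, but a cheaper cover exists.
Choose Theo and Wren: together they cover Wed-PM, Tue-PM, Fri-AM, Tue-AM — every shift.
Total cost: 8 + 9 = 17.
No cover costs less than 17.

17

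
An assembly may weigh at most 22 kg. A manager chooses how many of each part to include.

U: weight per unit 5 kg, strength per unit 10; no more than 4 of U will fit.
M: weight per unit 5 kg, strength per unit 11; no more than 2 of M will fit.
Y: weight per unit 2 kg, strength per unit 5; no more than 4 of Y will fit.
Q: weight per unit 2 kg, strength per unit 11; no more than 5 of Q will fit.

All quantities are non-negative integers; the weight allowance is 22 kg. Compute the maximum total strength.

This is a bounded integer knapsack.
2×M, 1×Y, and 5×Q: weight 22 ≤ 22, strength 2·11 + 1·5 + 5·11 = 82.
1×M, 3×Y, and 5×Q: weight 21 ≤ 22, strength 1·11 + 3·5 + 5·11 = 81.
Best is 82.

82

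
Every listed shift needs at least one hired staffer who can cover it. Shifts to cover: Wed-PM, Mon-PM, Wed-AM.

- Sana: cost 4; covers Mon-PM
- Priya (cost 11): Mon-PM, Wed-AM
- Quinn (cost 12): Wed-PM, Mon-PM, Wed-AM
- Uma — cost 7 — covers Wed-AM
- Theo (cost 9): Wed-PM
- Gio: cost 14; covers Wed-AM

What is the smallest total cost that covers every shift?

The greedy cost-per-new-shift heuristic would pick Sana and Quinn for 16, but a cheaper cover exists.
Quinn alone covers Wed-PM, Mon-PM, Wed-AM — every shift.
Total cost: 12.
No cover costs less than 12.

12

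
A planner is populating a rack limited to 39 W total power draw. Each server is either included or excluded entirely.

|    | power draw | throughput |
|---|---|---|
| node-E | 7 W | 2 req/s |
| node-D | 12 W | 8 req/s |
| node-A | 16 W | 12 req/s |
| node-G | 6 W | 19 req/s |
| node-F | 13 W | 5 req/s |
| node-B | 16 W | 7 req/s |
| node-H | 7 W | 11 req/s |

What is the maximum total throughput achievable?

44

Treat it as a binary knapsack problem.
Take node-E, node-A, node-G, and node-H: power draw 7 + 16 + 6 + 7 = 36 ≤ 39, throughput 2 + 12 + 19 + 11 = 44.
No other feasible combination does better.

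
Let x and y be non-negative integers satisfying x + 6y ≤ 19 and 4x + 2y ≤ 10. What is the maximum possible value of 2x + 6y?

(x,y)=(1,3): 1·1+6·3=19≤19, 4·1+2·3=10≤10, objective 20.
(x,y)=(0,3): 1·0+6·3=18≤19, 4·0+2·3=6≤10, objective 18.
Maximum is 20 at (x,y)=(1,3).

20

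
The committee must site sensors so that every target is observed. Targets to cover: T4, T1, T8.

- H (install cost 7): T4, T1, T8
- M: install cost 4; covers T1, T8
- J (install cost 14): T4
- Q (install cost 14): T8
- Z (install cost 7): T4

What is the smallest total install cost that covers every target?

7

The greedy cost-per-new-target heuristic would pick M and H for 11, but a cheaper cover exists.
H alone covers T4, T1, T8 — every target.
Total install cost: 7.
No cover costs less than 7.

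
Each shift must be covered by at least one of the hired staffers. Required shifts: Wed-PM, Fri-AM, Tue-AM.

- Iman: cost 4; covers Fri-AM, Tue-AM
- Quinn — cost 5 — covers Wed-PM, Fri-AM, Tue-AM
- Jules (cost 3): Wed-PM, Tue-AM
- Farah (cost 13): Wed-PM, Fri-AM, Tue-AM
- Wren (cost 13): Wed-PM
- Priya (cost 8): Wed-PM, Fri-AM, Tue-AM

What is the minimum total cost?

5

Quinn alone covers Wed-PM, Fri-AM, Tue-AM — every shift.
Total cost: 5.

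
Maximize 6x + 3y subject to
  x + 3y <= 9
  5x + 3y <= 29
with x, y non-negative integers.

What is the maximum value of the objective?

(x,y)=(5,1): 1·5+3·1=8≤9, 5·5+3·1=28≤29, objective 33.
(x,y)=(5,0): 1·5+3·0=5≤9, 5·5+3·0=25≤29, objective 30.
No feasible integer point exceeds 33.

33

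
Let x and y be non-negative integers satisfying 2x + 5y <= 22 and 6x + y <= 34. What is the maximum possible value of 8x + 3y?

(x,y)=(5,2) is feasible, giving 46.
(x,y)=(5,1) is feasible, giving 43.
(x,y)=(4,2) is feasible, giving 38.
(x,y)=(4,1) is feasible, giving 35.
No feasible integer point exceeds 46.

46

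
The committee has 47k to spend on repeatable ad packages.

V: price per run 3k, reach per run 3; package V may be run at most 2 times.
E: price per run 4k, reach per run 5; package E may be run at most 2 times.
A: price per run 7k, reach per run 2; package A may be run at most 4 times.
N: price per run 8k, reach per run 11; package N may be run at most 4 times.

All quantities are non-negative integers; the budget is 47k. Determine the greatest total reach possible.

N has the best ratio (11/8); taking only N gives at most 4×11 = 44 (stopped by the supply cap of 4).
Mixing does better — 2×V, 2×E, and 4×N: price 46 ≤ 47, reach 2·3 + 2·5 + 4·11 = 60.

60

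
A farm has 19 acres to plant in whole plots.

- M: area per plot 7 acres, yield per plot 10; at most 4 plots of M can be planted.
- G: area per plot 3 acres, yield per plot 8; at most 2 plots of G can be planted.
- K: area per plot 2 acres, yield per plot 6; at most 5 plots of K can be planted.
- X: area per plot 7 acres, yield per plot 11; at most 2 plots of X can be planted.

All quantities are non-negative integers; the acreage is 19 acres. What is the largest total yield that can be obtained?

K has the best ratio (6/2); taking only K gives at most 5×6 = 30 (stopped by the supply cap of 5).
Mixing does better — 2×G and 5×K: area 16 ≤ 19, yield 2·8 + 5·6 = 46.

46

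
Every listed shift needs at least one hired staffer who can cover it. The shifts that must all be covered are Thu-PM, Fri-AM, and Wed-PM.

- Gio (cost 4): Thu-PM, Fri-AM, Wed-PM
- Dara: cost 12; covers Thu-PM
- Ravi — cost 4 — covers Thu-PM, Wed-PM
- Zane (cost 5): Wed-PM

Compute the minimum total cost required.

Gio alone covers Thu-PM, Fri-AM, Wed-PM — every shift.
Total cost: 4.
No cover costs less than 4.

4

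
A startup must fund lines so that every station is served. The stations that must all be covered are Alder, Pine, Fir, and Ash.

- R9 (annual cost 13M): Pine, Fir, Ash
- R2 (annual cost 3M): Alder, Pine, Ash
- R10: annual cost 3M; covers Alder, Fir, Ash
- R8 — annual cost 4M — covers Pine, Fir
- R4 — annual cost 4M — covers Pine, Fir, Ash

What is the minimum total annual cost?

6

This is a weighted set-cover instance.
Choose R2 and R10: together they cover Alder, Pine, Fir, Ash — every station.
Total annual cost: 3 + 3 = 6.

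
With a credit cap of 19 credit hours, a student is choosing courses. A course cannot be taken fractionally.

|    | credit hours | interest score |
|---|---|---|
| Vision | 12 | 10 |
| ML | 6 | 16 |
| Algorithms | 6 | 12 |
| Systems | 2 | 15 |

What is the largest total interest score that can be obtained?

Take ML, Algorithms, and Systems: credit hours 6 + 6 + 2 = 14 ≤ 19, interest score 16 + 12 + 15 = 43.
No other feasible combination does better.

43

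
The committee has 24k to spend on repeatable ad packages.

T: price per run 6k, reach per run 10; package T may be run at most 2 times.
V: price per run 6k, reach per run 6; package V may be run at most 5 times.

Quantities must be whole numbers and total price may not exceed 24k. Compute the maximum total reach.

This is a bounded integer knapsack.
2×T and 2×V: price 24 ≤ 24, reach 2·10 + 2·6 = 32.
1×T and 3×V: price 24 ≤ 24, reach 1·10 + 3·6 = 28.
Best is 32.

32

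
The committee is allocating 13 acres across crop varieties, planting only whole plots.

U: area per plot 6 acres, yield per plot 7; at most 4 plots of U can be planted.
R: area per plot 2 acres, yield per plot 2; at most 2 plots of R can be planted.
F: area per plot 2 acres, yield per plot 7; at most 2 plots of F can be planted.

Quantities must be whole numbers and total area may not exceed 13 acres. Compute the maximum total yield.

F has the best ratio (7/2); taking only F gives at most 2×7 = 14 (stopped by the supply cap of 2).
Mixing does better — 1×U, 1×R, and 2×F: area 12 ≤ 13, yield 1·7 + 1·2 + 2·7 = 23.

23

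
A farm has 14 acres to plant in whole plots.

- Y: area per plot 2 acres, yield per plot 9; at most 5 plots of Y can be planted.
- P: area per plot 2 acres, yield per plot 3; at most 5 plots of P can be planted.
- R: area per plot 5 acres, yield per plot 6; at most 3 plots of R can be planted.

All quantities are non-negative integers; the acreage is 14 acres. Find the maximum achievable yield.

51

This is a bounded integer knapsack.
5×Y and 2×P: area 14 ≤ 14, yield 5·9 + 2·3 = 51.
5×Y and 1×P: area 12 ≤ 14, yield 5·9 + 1·3 = 48.
Best is 51.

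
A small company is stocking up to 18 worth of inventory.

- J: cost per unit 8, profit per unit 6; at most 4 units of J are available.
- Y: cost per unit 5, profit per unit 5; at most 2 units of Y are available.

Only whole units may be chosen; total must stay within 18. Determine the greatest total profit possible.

16

Y has the best ratio (5/5); taking only Y gives at most 2×5 = 10 (stopped by the supply cap of 2).
Mixing does better — 1×J and 2×Y: cost 18 ≤ 18, profit 1·6 + 2·5 = 16.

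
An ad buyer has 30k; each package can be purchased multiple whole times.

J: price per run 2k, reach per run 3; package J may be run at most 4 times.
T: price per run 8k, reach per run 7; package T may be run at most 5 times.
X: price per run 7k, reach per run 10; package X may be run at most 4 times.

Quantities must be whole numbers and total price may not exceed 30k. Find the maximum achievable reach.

Take 1×J and 4×X: price 30 ≤ 30, reach 1·3 + 4·10 = 43.
No other integer combination yields more.

43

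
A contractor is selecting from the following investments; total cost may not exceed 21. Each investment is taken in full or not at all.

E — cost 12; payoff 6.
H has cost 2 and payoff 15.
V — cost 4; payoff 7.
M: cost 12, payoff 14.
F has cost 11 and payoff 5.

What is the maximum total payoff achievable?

36

Allowing fractional choices, the relaxed optimum would be about 37.5, but investments are indivisible.
H + M: cost 2 + 12 = 14 ≤ 21, payoff 15 + 14 = 29.
H + V + M: cost 2 + 4 + 12 = 18 ≤ 21, payoff 15 + 7 + 14 = 36.
E + H + V: cost 12 + 2 + 4 = 18 ≤ 21, payoff 6 + 15 + 7 = 28.
Best is H, V, and M with total payoff 36.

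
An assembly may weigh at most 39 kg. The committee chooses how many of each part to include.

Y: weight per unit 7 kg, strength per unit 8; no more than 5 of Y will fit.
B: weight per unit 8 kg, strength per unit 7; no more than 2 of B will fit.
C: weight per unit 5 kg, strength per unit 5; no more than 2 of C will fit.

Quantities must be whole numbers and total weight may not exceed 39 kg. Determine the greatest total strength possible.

Take 4×Y and 2×C: weight 38 ≤ 39, strength 4·8 + 2·5 = 42.
No other integer combination yields more.

42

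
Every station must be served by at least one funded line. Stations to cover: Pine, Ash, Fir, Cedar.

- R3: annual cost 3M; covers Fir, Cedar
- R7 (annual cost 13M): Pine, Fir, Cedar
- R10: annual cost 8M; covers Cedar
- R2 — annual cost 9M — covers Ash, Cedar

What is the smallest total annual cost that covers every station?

The greedy cost-per-new-station heuristic would pick R3, R2, and R7 for 25, but a cheaper cover exists.
Choose R7 and R2: together they cover Pine, Ash, Fir, Cedar — every station.
Total annual cost: 13 + 9 = 22.
No cover costs less than 22.

22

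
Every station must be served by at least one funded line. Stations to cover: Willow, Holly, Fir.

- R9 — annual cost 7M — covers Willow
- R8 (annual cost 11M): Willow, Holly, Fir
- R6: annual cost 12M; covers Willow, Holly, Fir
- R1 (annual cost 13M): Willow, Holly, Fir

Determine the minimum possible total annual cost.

R8 alone covers Willow, Holly, Fir — every station.
Total annual cost: 11.
No cover costs less than 11.

11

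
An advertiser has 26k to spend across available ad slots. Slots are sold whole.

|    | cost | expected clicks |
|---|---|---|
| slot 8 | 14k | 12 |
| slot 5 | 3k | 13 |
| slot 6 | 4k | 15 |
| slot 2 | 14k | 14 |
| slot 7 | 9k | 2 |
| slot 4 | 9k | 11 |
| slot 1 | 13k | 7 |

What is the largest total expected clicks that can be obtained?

Take slot 5, slot 6, and slot 2: cost 3 + 4 + 14 = 21 ≤ 26, expected clicks 13 + 15 + 14 = 42.
No other feasible combination does better.

42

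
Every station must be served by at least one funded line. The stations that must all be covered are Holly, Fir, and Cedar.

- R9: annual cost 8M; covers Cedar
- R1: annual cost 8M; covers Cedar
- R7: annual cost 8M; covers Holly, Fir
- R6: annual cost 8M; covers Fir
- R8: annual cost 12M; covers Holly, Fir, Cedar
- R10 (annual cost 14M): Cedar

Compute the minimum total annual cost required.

12

This is a weighted set-cover instance.
The greedy cost-per-new-station heuristic would pick R7 and R9 for 16, but a cheaper cover exists.
R8 alone covers Holly, Fir, Cedar — every station.
Total annual cost: 12.
No cover costs less than 12.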